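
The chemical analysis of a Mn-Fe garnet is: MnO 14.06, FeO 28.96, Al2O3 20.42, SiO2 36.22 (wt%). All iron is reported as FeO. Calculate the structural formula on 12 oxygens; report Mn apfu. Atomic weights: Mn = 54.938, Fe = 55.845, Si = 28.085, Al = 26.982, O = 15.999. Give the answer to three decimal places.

0.988 Mn apfu

14.06 wt% MnO ÷ 70.937 g/mol = 0.19820 mol, giving 0.19820 Mn and 0.19820 O.
28.96 wt% FeO ÷ 71.844 g/mol = 0.40310 mol, giving 0.40310 Fe and 0.40310 O.
20.42 wt% Al2O3 ÷ 101.961 g/mol = 0.20027 mol, giving 0.40054 Al and 0.60081 O.
36.22 wt% SiO2 ÷ 60.083 g/mol = 0.60283 mol, giving 0.60283 Si and 1.20566 O.
Oxygen sums to 2.40777; scaling by 12/2.40777 = 4.98386 puts the formula on 12 O.
Mn: 0.19820 × 4.98386 = 0.988 atoms per formula unit.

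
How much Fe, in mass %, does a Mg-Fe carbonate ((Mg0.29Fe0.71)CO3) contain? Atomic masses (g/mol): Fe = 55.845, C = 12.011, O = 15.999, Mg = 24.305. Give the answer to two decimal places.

37.16 mass %

Molar mass of (Mg0.29Fe0.71)CO3: 0.29*24.305 + 0.71*55.845 + 1*12.011 + 3*15.999 = 106.706 g/mol.
Mass of Fe per formula unit: 0.71 × 55.845 = 39.650 g.
Weight fraction Fe = 39.650 / 106.706 = 0.3716.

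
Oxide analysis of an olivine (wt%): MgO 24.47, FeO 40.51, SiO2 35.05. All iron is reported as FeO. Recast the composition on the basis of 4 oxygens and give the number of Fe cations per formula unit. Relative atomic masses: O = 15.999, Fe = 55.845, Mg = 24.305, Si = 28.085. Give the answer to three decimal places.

24.47 wt% MgO ÷ 40.304 g/mol = 0.60714 mol, giving 0.60714 Mg and 0.60714 O.
40.51 wt% FeO ÷ 71.844 g/mol = 0.56386 mol, giving 0.56386 Fe and 0.56386 O.
35.05 wt% SiO2 ÷ 60.083 g/mol = 0.58336 mol, giving 0.58336 Si and 1.16672 O.
Oxygen sums to 2.33772; scaling by 4/2.33772 = 1.71107 puts the formula on 4 O.
Fe: 0.56386 × 1.71107 = 0.965 atoms per formula unit.

0.965 Fe apfu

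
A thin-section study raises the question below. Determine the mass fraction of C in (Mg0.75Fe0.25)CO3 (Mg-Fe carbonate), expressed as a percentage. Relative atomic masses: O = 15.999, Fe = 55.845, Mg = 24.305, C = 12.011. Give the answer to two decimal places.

13.03 weight percent

Formula mass = 0.75×24.305 + 0.25×55.845 + 1×12.011 + 3×15.999 = 92.198 g/mol, of which 12.011 g is C.
So C makes up 12.011/92.198 = 0.1303 of the mass, i.e. 13.03%.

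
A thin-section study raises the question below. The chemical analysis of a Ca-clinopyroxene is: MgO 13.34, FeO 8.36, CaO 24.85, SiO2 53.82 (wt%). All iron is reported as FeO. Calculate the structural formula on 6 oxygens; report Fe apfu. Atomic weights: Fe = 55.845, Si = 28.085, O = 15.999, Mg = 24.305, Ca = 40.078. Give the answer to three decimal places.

0.260 Fe apfu

13.34 wt% MgO ÷ 40.304 g/mol = 0.33098 mol, giving 0.33098 Mg and 0.33098 O.
8.36 wt% FeO ÷ 71.844 g/mol = 0.11636 mol, giving 0.11636 Fe and 0.11636 O.
24.85 wt% CaO ÷ 56.077 g/mol = 0.44314 mol, giving 0.44314 Ca and 0.44314 O.
53.82 wt% SiO2 ÷ 60.083 g/mol = 0.89576 mol, giving 0.89576 Si and 1.79152 O.
Oxygen sums to 2.68200; scaling by 6/2.68200 = 2.23714 puts the formula on 6 O.
Fe: 0.11636 × 2.23714 = 0.260 atoms per formula unit.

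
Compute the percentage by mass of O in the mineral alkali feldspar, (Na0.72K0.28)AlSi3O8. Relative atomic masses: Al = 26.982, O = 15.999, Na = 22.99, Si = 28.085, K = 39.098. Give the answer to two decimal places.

Formula mass = 0.72·22.99 + 0.28·39.098 + 1·26.982 + 3·28.085 + 8·15.999 = 266.729 g/mol, of which 127.992 g is O.
So O makes up 127.992/266.729 = 0.4799 of the mass, i.e. 47.99%.

47.99 weight percent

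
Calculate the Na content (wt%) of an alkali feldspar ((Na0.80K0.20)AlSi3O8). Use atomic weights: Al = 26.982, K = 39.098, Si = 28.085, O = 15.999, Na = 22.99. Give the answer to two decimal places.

Formula mass = 0.80·22.99 + 0.20·39.098 + 1·26.982 + 3·28.085 + 8·15.999 = 265.441 g/mol, of which 18.392 g is Na.
So Na makes up 18.392/265.441 = 0.0693 of the mass, i.e. 6.93%.

6.93 wt%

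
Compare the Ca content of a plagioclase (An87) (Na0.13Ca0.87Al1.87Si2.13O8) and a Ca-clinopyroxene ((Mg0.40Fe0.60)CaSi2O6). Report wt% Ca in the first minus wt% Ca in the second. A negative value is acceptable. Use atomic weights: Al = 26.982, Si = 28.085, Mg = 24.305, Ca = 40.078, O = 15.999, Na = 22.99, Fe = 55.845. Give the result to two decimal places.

-4.39 percentage points

M(Na0.13Ca0.87Al1.87Si2.13O8) = 276.126 g/mol, so wt% Ca = 34.868/276.126 × 100 = 12.63%.
M((Mg0.40Fe0.60)CaSi2O6) = 235.471 g/mol, so wt% Ca = 40.078/235.471 × 100 = 17.02%.
12.63 − 17.02 = -4.39 pp.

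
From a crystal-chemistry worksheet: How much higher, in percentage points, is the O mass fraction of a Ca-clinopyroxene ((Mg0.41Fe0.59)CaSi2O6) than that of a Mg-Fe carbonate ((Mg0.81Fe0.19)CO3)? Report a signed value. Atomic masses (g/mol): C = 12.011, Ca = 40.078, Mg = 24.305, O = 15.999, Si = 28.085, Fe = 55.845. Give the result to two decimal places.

First mineral: 95.994 g O in 235.156 g formula = 40.82 wt% O.
Second mineral: 47.997 g O in 90.306 g formula = 53.15 wt% O.
40.82% − 53.15% gives a difference of -12.33 percentage points.

-12.33 percentage points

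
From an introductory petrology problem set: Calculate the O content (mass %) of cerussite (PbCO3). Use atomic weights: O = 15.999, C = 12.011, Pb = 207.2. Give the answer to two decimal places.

17.96 mass %

Molar mass of PbCO3: 1×207.2 + 1×12.011 + 3×15.999 = 267.208 g/mol.
Mass of O per formula unit: 3 × 15.999 = 47.997 g.
Weight fraction O = 47.997 / 267.208 = 0.1796.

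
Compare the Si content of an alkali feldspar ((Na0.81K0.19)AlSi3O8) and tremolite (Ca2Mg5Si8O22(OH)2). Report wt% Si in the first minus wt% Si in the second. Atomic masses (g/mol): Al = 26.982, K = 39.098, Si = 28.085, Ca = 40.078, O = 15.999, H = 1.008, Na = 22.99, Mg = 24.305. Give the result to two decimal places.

4.10 percentage points

Si in (Na0.81K0.19)AlSi3O8: molar mass 265.280 g/mol; 3×28.085 = 84.255 g → 31.76 wt%.
Si in Ca2Mg5Si8O22(OH)2: molar mass 812.353 g/mol; 8×28.085 = 224.680 g → 27.66 wt%.
Difference = 31.76 − 27.66 = 4.10 percentage points.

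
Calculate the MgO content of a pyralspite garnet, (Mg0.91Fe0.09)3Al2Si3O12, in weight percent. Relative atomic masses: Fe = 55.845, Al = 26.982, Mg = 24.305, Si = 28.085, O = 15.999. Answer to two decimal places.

26.73 wt%

Formula mass = 411.638 g/mol.
2.73 Mg → 2.7300 mol MgO per formula unit; M(MgO) = 40.304, so MgO mass = 110.030 g.
110.030/411.638 × 100 = 26.73 wt%.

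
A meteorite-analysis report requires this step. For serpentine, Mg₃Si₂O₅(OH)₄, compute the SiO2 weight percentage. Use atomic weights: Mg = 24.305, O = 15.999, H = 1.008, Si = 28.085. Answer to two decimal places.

Molar mass of Mg₃Si₂O₅(OH)₄ = 3*24.305 + 2*28.085 + 9*15.999 + 4*1.008 = 277.108 g/mol.
Each formula unit contains 2 Si, equivalent to 2/1 = 2.0000 mol SiO2.
M(SiO2) = 1×28.085 + 2×15.999 = 60.083 g/mol.
Mass of SiO2 per formula unit = 2.0000 × 60.083 = 120.166 g.
SiO2 wt% = 120.166 / 277.108 × 100 = 43.36%.

43.36 wt%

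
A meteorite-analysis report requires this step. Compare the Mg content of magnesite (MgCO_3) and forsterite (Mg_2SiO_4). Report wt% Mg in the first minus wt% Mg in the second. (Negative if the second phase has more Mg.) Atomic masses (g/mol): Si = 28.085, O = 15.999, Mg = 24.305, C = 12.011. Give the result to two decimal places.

First mineral: 24.305 g Mg in 84.313 g formula = 28.83 wt% Mg.
Second mineral: 48.610 g Mg in 140.691 g formula = 34.55 wt% Mg.
28.83% − 34.55% gives a difference of -5.72 percentage points.

-5.72 percentage points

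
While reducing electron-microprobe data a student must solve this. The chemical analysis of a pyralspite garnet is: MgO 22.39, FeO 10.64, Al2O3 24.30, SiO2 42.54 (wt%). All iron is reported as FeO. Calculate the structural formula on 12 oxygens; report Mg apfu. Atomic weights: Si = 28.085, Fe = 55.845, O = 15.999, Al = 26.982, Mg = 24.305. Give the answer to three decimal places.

2.352 Mg apfu

MgO: 22.39/40.304 = 0.55553 mol → 0.55553 mol Mg, 0.55553 mol O.
FeO: 10.64/71.844 = 0.14810 mol → 0.14810 mol Fe, 0.14810 mol O.
Al2O3: 24.30/101.961 = 0.23833 mol → 0.47666 mol Al, 0.71499 mol O.
SiO2: 42.54/60.083 = 0.70802 mol → 0.70802 mol Si, 1.41604 mol O.
Total oxygen = 2.83466 mol. Normalization factor = 12/2.83466 = 4.23331.
Mg per 12 O = 0.55553 × 4.23331 = 2.352.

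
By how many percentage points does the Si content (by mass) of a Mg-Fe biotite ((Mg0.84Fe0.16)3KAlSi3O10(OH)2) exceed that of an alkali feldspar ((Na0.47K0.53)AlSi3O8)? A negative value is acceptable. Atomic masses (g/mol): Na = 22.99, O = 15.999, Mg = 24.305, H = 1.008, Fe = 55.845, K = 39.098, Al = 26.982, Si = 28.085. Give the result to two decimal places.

-11.63 percentage points

Si in (Mg0.84Fe0.16)3KAlSi3O10(OH)2: molar mass 432.393 g/mol; 3×28.085 = 84.255 g → 19.49 wt%.
Si in (Na0.47K0.53)AlSi3O8: molar mass 270.756 g/mol; 3×28.085 = 84.255 g → 31.12 wt%.
Difference = 19.49 − 31.12 = -11.63 percentage points.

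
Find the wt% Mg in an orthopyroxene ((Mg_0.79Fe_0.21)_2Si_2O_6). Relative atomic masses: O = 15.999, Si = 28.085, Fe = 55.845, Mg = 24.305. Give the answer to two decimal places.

M((Mg_0.79Fe_0.21)_2Si_2O_6) = 214.021 g/mol.
Mg contributes 1.58 × 24.305 = 38.402 g per mole.
38.402/214.021 = 0.1794 → 17.94%.

17.94 mass %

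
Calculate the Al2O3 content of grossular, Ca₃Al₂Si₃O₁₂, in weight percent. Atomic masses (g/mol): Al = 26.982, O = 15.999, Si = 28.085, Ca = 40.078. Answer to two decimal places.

Molar mass of Ca₃Al₂Si₃O₁₂ = 3·40.078 + 2·26.982 + 3·28.085 + 12·15.999 = 450.441 g/mol.
Each formula unit contains 2 Al, equivalent to 2/2 = 1.0000 mol Al2O3.
M(Al2O3) = 2×26.982 + 3×15.999 = 101.961 g/mol.
Mass of Al2O3 per formula unit = 1.0000 × 101.961 = 101.961 g.
Al2O3 wt% = 101.961 / 450.441 × 100 = 22.64%.

22.64 wt%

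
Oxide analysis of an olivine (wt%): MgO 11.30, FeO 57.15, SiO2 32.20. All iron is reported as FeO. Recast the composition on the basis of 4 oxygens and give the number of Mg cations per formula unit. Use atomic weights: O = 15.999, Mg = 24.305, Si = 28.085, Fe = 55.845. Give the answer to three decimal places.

0.522 Mg apfu

11.30 wt% MgO ÷ 40.304 g/mol = 0.28037 mol, giving 0.28037 Mg and 0.28037 O.
57.15 wt% FeO ÷ 71.844 g/mol = 0.79547 mol, giving 0.79547 Fe and 0.79547 O.
32.20 wt% SiO2 ÷ 60.083 g/mol = 0.53593 mol, giving 0.53593 Si and 1.07186 O.
Oxygen sums to 2.14770; scaling by 4/2.14770 = 1.86246 puts the formula on 4 O.
Mg: 0.28037 × 1.86246 = 0.522 atoms per formula unit.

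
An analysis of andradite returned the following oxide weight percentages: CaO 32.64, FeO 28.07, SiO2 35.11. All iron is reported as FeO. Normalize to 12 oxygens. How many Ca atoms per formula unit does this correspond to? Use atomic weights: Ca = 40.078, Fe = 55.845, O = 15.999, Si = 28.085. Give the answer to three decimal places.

3.262 Ca apfu

32.64 wt% CaO ÷ 56.077 g/mol = 0.58206 mol, giving 0.58206 Ca and 0.58206 O.
28.07 wt% FeO ÷ 71.844 g/mol = 0.39071 mol, giving 0.39071 Fe and 0.39071 O.
35.11 wt% SiO2 ÷ 60.083 g/mol = 0.58436 mol, giving 0.58436 Si and 1.16872 O.
Oxygen sums to 2.14149; scaling by 12/2.14149 = 5.60358 puts the formula on 12 O.
Ca: 0.58206 × 5.60358 = 3.262 atoms per formula unit.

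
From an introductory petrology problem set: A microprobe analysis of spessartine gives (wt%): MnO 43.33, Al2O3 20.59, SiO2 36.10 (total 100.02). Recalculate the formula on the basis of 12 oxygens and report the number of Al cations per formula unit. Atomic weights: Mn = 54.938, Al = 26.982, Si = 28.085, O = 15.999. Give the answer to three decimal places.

2.004 Al apfu

MnO: 43.33/70.937 = 0.61082 mol → 0.61082 mol Mn, 0.61082 mol O.
Al2O3: 20.59/101.961 = 0.20194 mol → 0.40388 mol Al, 0.60582 mol O.
SiO2: 36.10/60.083 = 0.60084 mol → 0.60084 mol Si, 1.20168 mol O.
Total oxygen = 2.41832 mol. Normalization factor = 12/2.41832 = 4.96212.
Al per 12 O = 0.40388 × 4.96212 = 2.004.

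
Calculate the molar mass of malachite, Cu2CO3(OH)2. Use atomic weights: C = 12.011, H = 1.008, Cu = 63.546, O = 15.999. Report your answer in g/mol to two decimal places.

221.11 g/mol

The formula mass is the sum 2*63.546 + 1*12.011 + 5*15.999 + 2*1.008.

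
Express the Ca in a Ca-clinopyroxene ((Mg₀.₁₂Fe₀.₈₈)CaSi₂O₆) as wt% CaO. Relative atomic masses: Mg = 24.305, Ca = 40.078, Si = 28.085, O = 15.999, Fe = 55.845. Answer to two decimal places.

22.95 wt%

Formula mass = 244.302 g/mol.
1 Ca → 1.0000 mol CaO per formula unit; M(CaO) = 56.077, so CaO mass = 56.077 g.
56.077/244.302 × 100 = 22.95 wt%.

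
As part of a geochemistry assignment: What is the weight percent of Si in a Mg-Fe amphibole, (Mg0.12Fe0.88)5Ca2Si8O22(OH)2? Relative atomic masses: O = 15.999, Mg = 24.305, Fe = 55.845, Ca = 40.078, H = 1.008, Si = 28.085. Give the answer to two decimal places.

23.62 weight percent

Formula mass = 0.60*24.305 + 4.40*55.845 + 2*40.078 + 8*28.085 + 24*15.999 + 2*1.008 = 951.129 g/mol, of which 224.680 g is Si.
So Si makes up 224.680/951.129 = 0.2362 of the mass, i.e. 23.62%.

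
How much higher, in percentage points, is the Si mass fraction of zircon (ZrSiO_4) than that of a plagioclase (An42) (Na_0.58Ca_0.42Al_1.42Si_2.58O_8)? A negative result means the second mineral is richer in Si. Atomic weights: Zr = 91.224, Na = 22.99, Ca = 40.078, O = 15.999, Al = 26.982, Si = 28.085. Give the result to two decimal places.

Si in ZrSiO_4: molar mass 183.305 g/mol; 1×28.085 = 28.085 g → 15.32 wt%.
Si in Na_0.58Ca_0.42Al_1.42Si_2.58O_8: molar mass 268.933 g/mol; 2.58×28.085 = 72.459 g → 26.94 wt%.
Difference = 15.32 − 26.94 = -11.62 percentage points.

-11.62 percentage points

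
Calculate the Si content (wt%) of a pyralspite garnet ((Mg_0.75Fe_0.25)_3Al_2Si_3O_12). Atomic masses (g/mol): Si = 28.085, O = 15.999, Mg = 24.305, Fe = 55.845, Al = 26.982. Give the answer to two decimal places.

Molar mass of (Mg_0.75Fe_0.25)_3Al_2Si_3O_12: 2.25×24.305 + 0.75×55.845 + 2×26.982 + 3×28.085 + 12×15.999 = 426.777 g/mol.
Mass of Si per formula unit: 3 × 28.085 = 84.255 g.
Weight fraction Si = 84.255 / 426.777 = 0.1974.

19.74 wt%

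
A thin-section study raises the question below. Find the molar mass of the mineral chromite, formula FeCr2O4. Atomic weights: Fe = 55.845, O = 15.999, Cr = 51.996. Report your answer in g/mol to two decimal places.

Fe: 1 × 55.845 = 55.8450
Cr: 2 × 51.996 = 103.9920
O: 4 × 15.999 = 63.9960
Summing the contributions gives the formula mass.

223.83 g/mol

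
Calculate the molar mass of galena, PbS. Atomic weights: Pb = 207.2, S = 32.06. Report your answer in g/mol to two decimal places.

M = 1*207.2 + 1*32.06

239.26 g/mol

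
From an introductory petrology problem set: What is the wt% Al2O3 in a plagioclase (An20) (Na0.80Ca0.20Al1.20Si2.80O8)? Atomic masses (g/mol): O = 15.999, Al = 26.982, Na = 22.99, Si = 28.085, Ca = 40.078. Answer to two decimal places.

Formula mass = 265.416 g/mol.
1.20 Al → 0.6000 mol Al2O3 per formula unit; M(Al2O3) = 101.961, so Al2O3 mass = 61.177 g.
61.177/265.416 × 100 = 23.05 wt%.

23.05 wt%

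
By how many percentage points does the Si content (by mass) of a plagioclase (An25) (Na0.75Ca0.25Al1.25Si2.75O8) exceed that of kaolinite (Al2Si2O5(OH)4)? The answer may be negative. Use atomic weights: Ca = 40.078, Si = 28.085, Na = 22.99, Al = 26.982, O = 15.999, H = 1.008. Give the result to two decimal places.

M(Na0.75Ca0.25Al1.25Si2.75O8) = 266.215 g/mol, so wt% Si = 77.234/266.215 × 100 = 29.01%.
M(Al2Si2O5(OH)4) = 258.157 g/mol, so wt% Si = 56.170/258.157 × 100 = 21.76%.
29.01 − 21.76 = 7.25 pp.

7.25 percentage points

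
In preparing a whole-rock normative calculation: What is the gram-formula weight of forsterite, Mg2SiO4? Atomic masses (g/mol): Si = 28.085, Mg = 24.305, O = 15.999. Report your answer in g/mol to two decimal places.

140.69 g/mol

Mg: 2 × 24.305 = 48.6100
Si: 1 × 28.085 = 28.0850
O: 4 × 15.999 = 63.9960
Summing the contributions gives the formula mass.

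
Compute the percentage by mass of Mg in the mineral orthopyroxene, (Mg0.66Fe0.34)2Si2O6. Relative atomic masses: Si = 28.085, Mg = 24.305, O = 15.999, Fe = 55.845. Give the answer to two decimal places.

14.44 weight percent

M((Mg0.66Fe0.34)2Si2O6) = 222.221 g/mol.
Mg contributes 1.32 × 24.305 = 32.083 g per mole.
32.083/222.221 = 0.1444 → 14.44%.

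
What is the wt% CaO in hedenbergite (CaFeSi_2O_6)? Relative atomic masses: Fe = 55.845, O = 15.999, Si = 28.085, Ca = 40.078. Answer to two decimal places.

Formula mass = 248.087 g/mol.
1 Ca → 1.0000 mol CaO per formula unit; M(CaO) = 56.077, so CaO mass = 56.077 g.
56.077/248.087 × 100 = 22.60 wt%.

22.60 wt%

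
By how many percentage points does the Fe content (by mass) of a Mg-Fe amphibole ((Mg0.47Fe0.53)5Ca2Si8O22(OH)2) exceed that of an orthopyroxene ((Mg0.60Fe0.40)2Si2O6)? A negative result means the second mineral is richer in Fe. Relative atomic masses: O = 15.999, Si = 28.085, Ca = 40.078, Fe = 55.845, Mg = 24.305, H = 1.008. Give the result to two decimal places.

-3.25 percentage points

Fe in (Mg0.47Fe0.53)5Ca2Si8O22(OH)2: molar mass 895.934 g/mol; 2.65×55.845 = 147.989 g → 16.52 wt%.
Fe in (Mg0.60Fe0.40)2Si2O6: molar mass 226.006 g/mol; 0.80×55.845 = 44.676 g → 19.77 wt%.
Difference = 16.52 − 19.77 = -3.25 percentage points.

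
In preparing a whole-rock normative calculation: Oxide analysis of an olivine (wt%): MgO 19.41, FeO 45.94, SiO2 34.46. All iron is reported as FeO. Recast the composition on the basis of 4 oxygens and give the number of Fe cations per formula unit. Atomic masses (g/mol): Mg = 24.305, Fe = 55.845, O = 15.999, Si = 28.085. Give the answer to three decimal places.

1.128 Fe apfu

19.41 wt% MgO ÷ 40.304 g/mol = 0.48159 mol, giving 0.48159 Mg and 0.48159 O.
45.94 wt% FeO ÷ 71.844 g/mol = 0.63944 mol, giving 0.63944 Fe and 0.63944 O.
34.46 wt% SiO2 ÷ 60.083 g/mol = 0.57354 mol, giving 0.57354 Si and 1.14708 O.
Oxygen sums to 2.26811; scaling by 4/2.26811 = 1.76358 puts the formula on 4 O.
Fe: 0.63944 × 1.76358 = 1.128 atoms per formula unit.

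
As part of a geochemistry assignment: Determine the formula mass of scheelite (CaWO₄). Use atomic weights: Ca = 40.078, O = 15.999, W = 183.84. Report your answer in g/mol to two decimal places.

287.91 g/mol

The formula mass is the sum 1(40.078) + 1(183.84) + 4(15.999).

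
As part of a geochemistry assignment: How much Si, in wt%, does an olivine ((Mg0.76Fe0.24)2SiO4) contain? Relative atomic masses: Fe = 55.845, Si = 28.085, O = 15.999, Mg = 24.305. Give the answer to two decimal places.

Formula mass = 1.52×24.305 + 0.48×55.845 + 1×28.085 + 4×15.999 = 155.830 g/mol, of which 28.085 g is Si.
So Si makes up 28.085/155.830 = 0.1802 of the mass, i.e. 18.02%.

18.02 wt%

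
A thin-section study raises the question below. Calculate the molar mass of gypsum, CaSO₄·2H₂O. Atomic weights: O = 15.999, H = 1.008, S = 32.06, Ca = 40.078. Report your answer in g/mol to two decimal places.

172.16 g/mol

M = 1·40.078 + 1·32.06 + 6·15.999 + 4·1.008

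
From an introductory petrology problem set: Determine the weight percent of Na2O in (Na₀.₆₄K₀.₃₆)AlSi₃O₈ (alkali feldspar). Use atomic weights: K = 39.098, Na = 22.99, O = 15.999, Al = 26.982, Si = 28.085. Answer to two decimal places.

7.40 wt%

M((Na₀.₆₄K₀.₃₆)AlSi₃O₈) = 268.018 g/mol; M(Na2O) = 61.979 g/mol.
Moles Na2O per formula unit = 0.64 Na ÷ 2 = 0.3200.
Na2O fraction = (0.3200 × 61.979) / 268.018 = 19.833/268.018 = 0.0740.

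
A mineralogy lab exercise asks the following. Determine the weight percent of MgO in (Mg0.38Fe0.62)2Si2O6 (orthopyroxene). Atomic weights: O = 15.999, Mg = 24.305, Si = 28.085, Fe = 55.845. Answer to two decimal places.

12.77 wt%

Molar mass of (Mg0.38Fe0.62)2Si2O6 = 0.76×24.305 + 1.24×55.845 + 2×28.085 + 6×15.999 = 239.884 g/mol.
Each formula unit contains 0.76 Mg, equivalent to 0.76/1 = 0.7600 mol MgO.
M(MgO) = 1×24.305 + 1×15.999 = 40.304 g/mol.
Mass of MgO per formula unit = 0.7600 × 40.304 = 30.631 g.
MgO wt% = 30.631 / 239.884 × 100 = 12.77%.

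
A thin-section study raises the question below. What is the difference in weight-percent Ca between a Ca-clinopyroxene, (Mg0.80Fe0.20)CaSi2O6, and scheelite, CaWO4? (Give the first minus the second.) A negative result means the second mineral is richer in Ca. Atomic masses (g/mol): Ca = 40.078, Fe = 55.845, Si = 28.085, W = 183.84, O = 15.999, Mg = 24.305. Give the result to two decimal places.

Ca in (Mg0.80Fe0.20)CaSi2O6: molar mass 222.855 g/mol; 1×40.078 = 40.078 g → 17.98 wt%.
Ca in CaWO4: molar mass 287.914 g/mol; 1×40.078 = 40.078 g → 13.92 wt%.
Difference = 17.98 − 13.92 = 4.06 percentage points.

4.06 percentage points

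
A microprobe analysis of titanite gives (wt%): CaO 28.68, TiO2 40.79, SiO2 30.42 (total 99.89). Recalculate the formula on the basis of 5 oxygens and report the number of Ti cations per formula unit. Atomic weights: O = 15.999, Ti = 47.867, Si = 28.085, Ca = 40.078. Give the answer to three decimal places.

CaO (M=56.077): mol = 0.51144; Ca = 0.51144, O = 0.51144.
TiO2 (M=79.865): mol = 0.51074; Ti = 0.51074, O = 1.02148.
SiO2 (M=60.083): mol = 0.50630; Si = 0.50630, O = 1.01260.
ΣO = 2.54552; factor = 5/ΣO = 1.96424.
Ti apfu = 0.51074 × 1.96424 = 1.003.

1.003 Ti apfu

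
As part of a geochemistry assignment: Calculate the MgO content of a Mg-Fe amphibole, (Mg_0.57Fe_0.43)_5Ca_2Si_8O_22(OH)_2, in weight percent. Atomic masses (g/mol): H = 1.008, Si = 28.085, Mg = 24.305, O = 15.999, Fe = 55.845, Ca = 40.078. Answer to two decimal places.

M((Mg_0.57Fe_0.43)_5Ca_2Si_8O_22(OH)_2) = 880.164 g/mol; M(MgO) = 40.304 g/mol.
Moles MgO per formula unit = 2.85 Mg ÷ 1 = 2.8500.
MgO fraction = (2.8500 × 40.304) / 880.164 = 114.866/880.164 = 0.1305.

13.05 wt%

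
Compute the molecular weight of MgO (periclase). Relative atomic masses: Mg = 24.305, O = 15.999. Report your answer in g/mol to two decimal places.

Mg: 1 × 24.305 = 24.3050
O: 1 × 15.999 = 15.9990
Summing the contributions gives the formula mass.

40.30 g/mol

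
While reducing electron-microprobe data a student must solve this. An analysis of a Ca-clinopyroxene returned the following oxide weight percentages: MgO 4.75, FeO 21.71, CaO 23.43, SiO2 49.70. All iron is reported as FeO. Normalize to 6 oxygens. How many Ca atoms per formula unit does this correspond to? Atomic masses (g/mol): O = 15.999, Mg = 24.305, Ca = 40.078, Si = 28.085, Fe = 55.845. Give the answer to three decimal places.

1.006 Ca apfu

MgO: 4.75/40.304 = 0.11785 mol → 0.11785 mol Mg, 0.11785 mol O.
FeO: 21.71/71.844 = 0.30218 mol → 0.30218 mol Fe, 0.30218 mol O.
CaO: 23.43/56.077 = 0.41782 mol → 0.41782 mol Ca, 0.41782 mol O.
SiO2: 49.70/60.083 = 0.82719 mol → 0.82719 mol Si, 1.65438 mol O.
Total oxygen = 2.49223 mol. Normalization factor = 6/2.49223 = 2.40748.
Ca per 6 O = 0.41782 × 2.40748 = 1.006.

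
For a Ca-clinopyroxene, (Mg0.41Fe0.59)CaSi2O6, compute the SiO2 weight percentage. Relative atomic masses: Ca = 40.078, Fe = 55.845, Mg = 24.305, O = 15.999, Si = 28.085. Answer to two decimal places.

51.10 wt%

Molar mass of (Mg0.41Fe0.59)CaSi2O6 = 0.41*24.305 + 0.59*55.845 + 1*40.078 + 2*28.085 + 6*15.999 = 235.156 g/mol.
Each formula unit contains 2 Si, equivalent to 2/1 = 2.0000 mol SiO2.
M(SiO2) = 1×28.085 + 2×15.999 = 60.083 g/mol.
Mass of SiO2 per formula unit = 2.0000 × 60.083 = 120.166 g.
SiO2 wt% = 120.166 / 235.156 × 100 = 51.10%.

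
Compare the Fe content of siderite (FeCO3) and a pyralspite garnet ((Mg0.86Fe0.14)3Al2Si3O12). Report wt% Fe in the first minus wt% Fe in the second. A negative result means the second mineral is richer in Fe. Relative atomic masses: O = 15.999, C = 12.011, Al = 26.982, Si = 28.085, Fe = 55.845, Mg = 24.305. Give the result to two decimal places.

42.57 percentage points

M(FeCO3) = 115.853 g/mol, so wt% Fe = 55.845/115.853 × 100 = 48.20%.
M((Mg0.86Fe0.14)3Al2Si3O12) = 416.369 g/mol, so wt% Fe = 23.455/416.369 × 100 = 5.63%.
48.20 − 5.63 = 42.57 pp.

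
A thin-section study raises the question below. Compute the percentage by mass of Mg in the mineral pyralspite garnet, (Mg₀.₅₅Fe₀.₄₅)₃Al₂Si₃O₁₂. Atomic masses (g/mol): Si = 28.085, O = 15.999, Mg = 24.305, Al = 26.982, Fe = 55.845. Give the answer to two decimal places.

9.00 mass %

Molar mass of (Mg₀.₅₅Fe₀.₄₅)₃Al₂Si₃O₁₂: 1.65×24.305 + 1.35×55.845 + 2×26.982 + 3×28.085 + 12×15.999 = 445.701 g/mol.
Mass of Mg per formula unit: 1.65 × 24.305 = 40.103 g.
Weight fraction Mg = 40.103 / 445.701 = 0.0900.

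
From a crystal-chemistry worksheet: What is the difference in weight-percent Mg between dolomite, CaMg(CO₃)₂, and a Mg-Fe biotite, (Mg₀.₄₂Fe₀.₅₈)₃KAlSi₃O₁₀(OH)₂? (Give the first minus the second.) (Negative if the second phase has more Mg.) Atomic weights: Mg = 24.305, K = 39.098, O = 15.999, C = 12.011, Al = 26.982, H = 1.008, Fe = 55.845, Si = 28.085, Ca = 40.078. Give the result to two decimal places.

6.69 percentage points

M(CaMg(CO₃)₂) = 184.399 g/mol, so wt% Mg = 24.305/184.399 × 100 = 13.18%.
M((Mg₀.₄₂Fe₀.₅₈)₃KAlSi₃O₁₀(OH)₂) = 472.134 g/mol, so wt% Mg = 30.624/472.134 × 100 = 6.49%.
13.18 − 6.49 = 6.69 pp.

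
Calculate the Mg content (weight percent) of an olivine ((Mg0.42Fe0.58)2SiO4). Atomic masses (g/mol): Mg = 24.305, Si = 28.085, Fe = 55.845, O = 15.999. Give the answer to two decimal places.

M((Mg0.42Fe0.58)2SiO4) = 177.277 g/mol.
Mg contributes 0.84 × 24.305 = 20.416 g per mole.
20.416/177.277 = 0.1152 → 11.52%.

11.52 weight percent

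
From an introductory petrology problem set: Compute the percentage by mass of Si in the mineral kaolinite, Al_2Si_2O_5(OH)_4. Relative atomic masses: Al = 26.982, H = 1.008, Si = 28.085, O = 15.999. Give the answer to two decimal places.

M(Al_2Si_2O_5(OH)_4) = 258.157 g/mol.
Si contributes 2 × 28.085 = 56.170 g per mole.
56.170/258.157 = 0.2176 → 21.76%.

21.76 mass %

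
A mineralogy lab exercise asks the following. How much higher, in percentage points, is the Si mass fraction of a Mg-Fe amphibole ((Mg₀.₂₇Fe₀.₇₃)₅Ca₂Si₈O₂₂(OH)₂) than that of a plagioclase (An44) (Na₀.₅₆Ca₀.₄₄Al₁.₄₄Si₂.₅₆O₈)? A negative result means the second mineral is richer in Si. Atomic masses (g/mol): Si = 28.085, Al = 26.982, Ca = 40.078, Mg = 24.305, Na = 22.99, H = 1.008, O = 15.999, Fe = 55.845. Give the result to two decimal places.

First mineral: 224.680 g Si in 927.474 g formula = 24.22 wt% Si.
Second mineral: 71.898 g Si in 269.252 g formula = 26.70 wt% Si.
24.22% − 26.70% gives a difference of -2.48 percentage points.

-2.48 percentage points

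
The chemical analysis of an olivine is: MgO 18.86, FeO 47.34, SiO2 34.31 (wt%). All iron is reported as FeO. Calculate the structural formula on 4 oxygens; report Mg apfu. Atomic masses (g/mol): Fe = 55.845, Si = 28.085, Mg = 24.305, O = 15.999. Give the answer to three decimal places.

MgO: 18.86/40.304 = 0.46794 mol → 0.46794 mol Mg, 0.46794 mol O.
FeO: 47.34/71.844 = 0.65893 mol → 0.65893 mol Fe, 0.65893 mol O.
SiO2: 34.31/60.083 = 0.57104 mol → 0.57104 mol Si, 1.14208 mol O.
Total oxygen = 2.26895 mol. Normalization factor = 4/2.26895 = 1.76293.
Mg per 4 O = 0.46794 × 1.76293 = 0.825.

0.825 Mg apfu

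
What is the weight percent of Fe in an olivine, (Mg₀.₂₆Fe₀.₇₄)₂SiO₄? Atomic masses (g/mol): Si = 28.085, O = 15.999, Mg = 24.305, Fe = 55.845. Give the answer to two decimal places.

44.11 wt%

M((Mg₀.₂₆Fe₀.₇₄)₂SiO₄) = 187.370 g/mol.
Fe contributes 1.48 × 55.845 = 82.651 g per mole.
82.651/187.370 = 0.4411 → 44.11%.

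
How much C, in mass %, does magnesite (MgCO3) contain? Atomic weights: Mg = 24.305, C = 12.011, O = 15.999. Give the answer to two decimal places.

Molar mass of MgCO3: 1×24.305 + 1×12.011 + 3×15.999 = 84.313 g/mol.
Mass of C per formula unit: 1 × 12.011 = 12.011 g.
Weight fraction C = 12.011 / 84.313 = 0.1425.

14.25 mass %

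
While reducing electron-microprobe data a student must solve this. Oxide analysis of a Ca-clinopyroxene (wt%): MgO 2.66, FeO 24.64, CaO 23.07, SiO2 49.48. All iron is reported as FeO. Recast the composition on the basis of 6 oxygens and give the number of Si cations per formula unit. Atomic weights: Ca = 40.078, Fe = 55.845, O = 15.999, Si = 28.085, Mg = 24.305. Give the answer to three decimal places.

2.003 Si apfu

MgO (M=40.304): mol = 0.06600; Mg = 0.06600, O = 0.06600.
FeO (M=71.844): mol = 0.34297; Fe = 0.34297, O = 0.34297.
CaO (M=56.077): mol = 0.41140; Ca = 0.41140, O = 0.41140.
SiO2 (M=60.083): mol = 0.82353; Si = 0.82353, O = 1.64706.
ΣO = 2.46743; factor = 6/ΣO = 2.43168.
Si apfu = 0.82353 × 2.43168 = 2.003.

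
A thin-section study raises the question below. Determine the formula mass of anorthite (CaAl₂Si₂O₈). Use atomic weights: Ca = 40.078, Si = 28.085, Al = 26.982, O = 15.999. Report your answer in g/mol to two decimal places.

The formula mass is the sum 1·40.078 + 2·26.982 + 2·28.085 + 8·15.999.

278.20 g/mol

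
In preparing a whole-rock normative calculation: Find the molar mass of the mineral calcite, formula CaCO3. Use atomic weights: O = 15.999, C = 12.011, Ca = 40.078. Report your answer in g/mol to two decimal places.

M = 1×40.078 + 1×12.011 + 3×15.999

100.09 g/mol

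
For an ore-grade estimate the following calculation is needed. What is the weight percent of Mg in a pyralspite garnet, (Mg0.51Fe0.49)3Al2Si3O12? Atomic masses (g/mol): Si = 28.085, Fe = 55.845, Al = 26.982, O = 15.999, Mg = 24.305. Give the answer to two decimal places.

Molar mass of (Mg0.51Fe0.49)3Al2Si3O12: 1.53×24.305 + 1.47×55.845 + 2×26.982 + 3×28.085 + 12×15.999 = 449.486 g/mol.
Mass of Mg per formula unit: 1.53 × 24.305 = 37.187 g.
Weight fraction Mg = 37.187 / 449.486 = 0.0827.

8.27 wt%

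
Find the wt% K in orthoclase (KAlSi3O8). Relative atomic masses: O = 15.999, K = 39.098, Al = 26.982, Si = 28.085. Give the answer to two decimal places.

14.05 weight percent

Molar mass of KAlSi3O8: 1*39.098 + 1*26.982 + 3*28.085 + 8*15.999 = 278.327 g/mol.
Mass of K per formula unit: 1 × 39.098 = 39.098 g.
Weight fraction K = 39.098 / 278.327 = 0.1405.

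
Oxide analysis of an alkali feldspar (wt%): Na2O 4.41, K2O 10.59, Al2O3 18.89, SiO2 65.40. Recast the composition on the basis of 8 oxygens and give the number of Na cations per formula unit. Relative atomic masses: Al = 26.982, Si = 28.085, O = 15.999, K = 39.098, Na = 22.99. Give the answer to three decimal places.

4.41 wt% Na2O ÷ 61.979 g/mol = 0.07115 mol, giving 0.14230 Na and 0.07115 O.
10.59 wt% K2O ÷ 94.195 g/mol = 0.11243 mol, giving 0.22486 K and 0.11243 O.
18.89 wt% Al2O3 ÷ 101.961 g/mol = 0.18527 mol, giving 0.37054 Al and 0.55581 O.
65.40 wt% SiO2 ÷ 60.083 g/mol = 1.08849 mol, giving 1.08849 Si and 2.17698 O.
Oxygen sums to 2.91637; scaling by 8/2.91637 = 2.74314 puts the formula on 8 O.
Na: 0.14230 × 2.74314 = 0.390 atoms per formula unit.

0.390 Na apfu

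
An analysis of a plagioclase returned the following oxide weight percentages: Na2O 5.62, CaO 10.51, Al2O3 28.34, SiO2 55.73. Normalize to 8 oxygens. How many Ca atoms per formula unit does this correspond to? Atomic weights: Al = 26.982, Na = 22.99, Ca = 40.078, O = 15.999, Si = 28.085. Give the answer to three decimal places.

Na2O (M=61.979): mol = 0.09068; Na = 0.18136, O = 0.09068.
CaO (M=56.077): mol = 0.18742; Ca = 0.18742, O = 0.18742.
Al2O3 (M=101.961): mol = 0.27795; Al = 0.55590, O = 0.83385.
SiO2 (M=60.083): mol = 0.92755; Si = 0.92755, O = 1.85510.
ΣO = 2.96705; factor = 8/ΣO = 2.69628.
Ca apfu = 0.18742 × 2.69628 = 0.505.

0.505 Ca apfu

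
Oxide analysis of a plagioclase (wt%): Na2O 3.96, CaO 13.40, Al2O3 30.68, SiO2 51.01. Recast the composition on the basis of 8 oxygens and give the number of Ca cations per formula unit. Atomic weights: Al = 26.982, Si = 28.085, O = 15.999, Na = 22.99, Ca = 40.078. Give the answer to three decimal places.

Na2O (M=61.979): mol = 0.06389; Na = 0.12778, O = 0.06389.
CaO (M=56.077): mol = 0.23896; Ca = 0.23896, O = 0.23896.
Al2O3 (M=101.961): mol = 0.30090; Al = 0.60180, O = 0.90270.
SiO2 (M=60.083): mol = 0.84899; Si = 0.84899, O = 1.69798.
ΣO = 2.90353; factor = 8/ΣO = 2.75527.
Ca apfu = 0.23896 × 2.75527 = 0.658.

0.658 Ca apfu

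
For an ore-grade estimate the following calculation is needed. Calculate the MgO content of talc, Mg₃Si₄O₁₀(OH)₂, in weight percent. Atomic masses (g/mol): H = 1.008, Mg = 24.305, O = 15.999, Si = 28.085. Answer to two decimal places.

Formula mass = 379.259 g/mol.
3 Mg → 3.0000 mol MgO per formula unit; M(MgO) = 40.304, so MgO mass = 120.912 g.
120.912/379.259 × 100 = 31.88 wt%.

31.88 wt%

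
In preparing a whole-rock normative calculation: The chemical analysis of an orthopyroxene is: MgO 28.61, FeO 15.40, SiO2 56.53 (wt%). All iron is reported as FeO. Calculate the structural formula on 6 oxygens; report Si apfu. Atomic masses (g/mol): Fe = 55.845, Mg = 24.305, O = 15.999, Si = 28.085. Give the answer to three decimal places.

MgO (M=40.304): mol = 0.70986; Mg = 0.70986, O = 0.70986.
FeO (M=71.844): mol = 0.21435; Fe = 0.21435, O = 0.21435.
SiO2 (M=60.083): mol = 0.94087; Si = 0.94087, O = 1.88174.
ΣO = 2.80595; factor = 6/ΣO = 2.13831.
Si apfu = 0.94087 × 2.13831 = 2.012.

2.012 Si apfu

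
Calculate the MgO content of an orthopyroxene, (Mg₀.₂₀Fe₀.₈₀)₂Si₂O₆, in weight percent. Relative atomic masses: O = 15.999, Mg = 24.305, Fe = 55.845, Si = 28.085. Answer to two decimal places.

6.42 wt%

Molar mass of (Mg₀.₂₀Fe₀.₈₀)₂Si₂O₆ = 0.40·24.305 + 1.60·55.845 + 2·28.085 + 6·15.999 = 251.238 g/mol.
Each formula unit contains 0.40 Mg, equivalent to 0.40/1 = 0.4000 mol MgO.
M(MgO) = 1×24.305 + 1×15.999 = 40.304 g/mol.
Mass of MgO per formula unit = 0.4000 × 40.304 = 16.122 g.
MgO wt% = 16.122 / 251.238 × 100 = 6.42%.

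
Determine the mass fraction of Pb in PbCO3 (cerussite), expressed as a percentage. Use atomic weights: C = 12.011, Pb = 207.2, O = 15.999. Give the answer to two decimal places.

77.54 mass %

Formula mass = 1×207.2 + 1×12.011 + 3×15.999 = 267.208 g/mol, of which 207.200 g is Pb.
So Pb makes up 207.200/267.208 = 0.7754 of the mass, i.e. 77.54%.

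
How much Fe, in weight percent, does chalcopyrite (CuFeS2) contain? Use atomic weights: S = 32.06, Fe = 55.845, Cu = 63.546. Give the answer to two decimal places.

30.43 weight percent

Molar mass of CuFeS2: 1·63.546 + 1·55.845 + 2·32.06 = 183.511 g/mol.
Mass of Fe per formula unit: 1 × 55.845 = 55.845 g.
Weight fraction Fe = 55.845 / 183.511 = 0.3043.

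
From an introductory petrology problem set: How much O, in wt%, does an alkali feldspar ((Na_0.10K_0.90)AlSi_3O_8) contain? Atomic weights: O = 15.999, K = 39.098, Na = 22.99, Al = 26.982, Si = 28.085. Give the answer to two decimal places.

Formula mass = 0.10·22.99 + 0.90·39.098 + 1·26.982 + 3·28.085 + 8·15.999 = 276.716 g/mol, of which 127.992 g is O.
So O makes up 127.992/276.716 = 0.4625 of the mass, i.e. 46.25%.

46.25 wt%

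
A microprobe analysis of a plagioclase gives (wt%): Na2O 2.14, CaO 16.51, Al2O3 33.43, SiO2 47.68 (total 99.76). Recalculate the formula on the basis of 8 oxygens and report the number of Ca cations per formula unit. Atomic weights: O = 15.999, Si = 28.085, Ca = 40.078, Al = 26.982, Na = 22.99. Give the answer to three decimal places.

0.812 Ca apfu

2.14 wt% Na2O ÷ 61.979 g/mol = 0.03453 mol, giving 0.06906 Na and 0.03453 O.
16.51 wt% CaO ÷ 56.077 g/mol = 0.29442 mol, giving 0.29442 Ca and 0.29442 O.
33.43 wt% Al2O3 ÷ 101.961 g/mol = 0.32787 mol, giving 0.65574 Al and 0.98361 O.
47.68 wt% SiO2 ÷ 60.083 g/mol = 0.79357 mol, giving 0.79357 Si and 1.58714 O.
Oxygen sums to 2.89970; scaling by 8/2.89970 = 2.75891 puts the formula on 8 O.
Ca: 0.29442 × 2.75891 = 0.812 atoms per formula unit.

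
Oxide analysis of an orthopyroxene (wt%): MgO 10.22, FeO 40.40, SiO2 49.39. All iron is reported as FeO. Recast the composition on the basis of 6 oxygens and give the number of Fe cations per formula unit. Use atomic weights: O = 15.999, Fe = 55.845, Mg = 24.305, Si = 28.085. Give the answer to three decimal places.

10.22 wt% MgO ÷ 40.304 g/mol = 0.25357 mol, giving 0.25357 Mg and 0.25357 O.
40.40 wt% FeO ÷ 71.844 g/mol = 0.56233 mol, giving 0.56233 Fe and 0.56233 O.
49.39 wt% SiO2 ÷ 60.083 g/mol = 0.82203 mol, giving 0.82203 Si and 1.64406 O.
Oxygen sums to 2.45996; scaling by 6/2.45996 = 2.43906 puts the formula on 6 O.
Fe: 0.56233 × 2.43906 = 1.372 atoms per formula unit.

1.372 Fe apfu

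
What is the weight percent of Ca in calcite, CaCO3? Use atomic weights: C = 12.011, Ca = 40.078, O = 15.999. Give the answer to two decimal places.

Formula mass = 1×40.078 + 1×12.011 + 3×15.999 = 100.086 g/mol, of which 40.078 g is Ca.
So Ca makes up 40.078/100.086 = 0.4004 of the mass, i.e. 40.04%.

40.04 mass %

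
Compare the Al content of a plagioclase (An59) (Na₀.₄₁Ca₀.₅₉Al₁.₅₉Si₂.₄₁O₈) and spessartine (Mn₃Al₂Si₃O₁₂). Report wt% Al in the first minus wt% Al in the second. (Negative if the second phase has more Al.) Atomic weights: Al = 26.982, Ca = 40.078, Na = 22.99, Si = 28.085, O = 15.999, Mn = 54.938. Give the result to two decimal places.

First mineral: 42.901 g Al in 271.650 g formula = 15.79 wt% Al.
Second mineral: 53.964 g Al in 495.021 g formula = 10.90 wt% Al.
15.79% − 10.90% gives a difference of 4.89 percentage points.

4.89 percentage points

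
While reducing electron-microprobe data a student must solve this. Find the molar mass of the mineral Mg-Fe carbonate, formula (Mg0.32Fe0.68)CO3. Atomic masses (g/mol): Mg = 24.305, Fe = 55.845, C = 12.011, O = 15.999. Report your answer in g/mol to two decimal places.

105.76 g/mol

M = 0.32·24.305 + 0.68·55.845 + 1·12.011 + 3·15.999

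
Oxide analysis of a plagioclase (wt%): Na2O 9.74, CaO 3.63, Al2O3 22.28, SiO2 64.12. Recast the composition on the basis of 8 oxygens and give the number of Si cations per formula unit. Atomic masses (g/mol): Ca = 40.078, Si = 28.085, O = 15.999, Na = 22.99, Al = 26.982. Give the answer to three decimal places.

Na2O: 9.74/61.979 = 0.15715 mol → 0.31430 mol Na, 0.15715 mol O.
CaO: 3.63/56.077 = 0.06473 mol → 0.06473 mol Ca, 0.06473 mol O.
Al2O3: 22.28/101.961 = 0.21851 mol → 0.43702 mol Al, 0.65553 mol O.
SiO2: 64.12/60.083 = 1.06719 mol → 1.06719 mol Si, 2.13438 mol O.
Total oxygen = 3.01179 mol. Normalization factor = 8/3.01179 = 2.65623.
Si per 8 O = 1.06719 × 2.65623 = 2.835.

2.835 Si apfu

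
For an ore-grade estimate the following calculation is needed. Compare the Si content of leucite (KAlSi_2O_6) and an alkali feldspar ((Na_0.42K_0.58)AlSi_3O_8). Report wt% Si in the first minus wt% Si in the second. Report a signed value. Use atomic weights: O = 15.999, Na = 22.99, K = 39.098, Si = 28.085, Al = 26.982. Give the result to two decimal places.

-5.29 percentage points

Si in KAlSi_2O_6: molar mass 218.244 g/mol; 2×28.085 = 56.170 g → 25.74 wt%.
Si in (Na_0.42K_0.58)AlSi_3O_8: molar mass 271.562 g/mol; 3×28.085 = 84.255 g → 31.03 wt%.
Difference = 25.74 − 31.03 = -5.29 percentage points.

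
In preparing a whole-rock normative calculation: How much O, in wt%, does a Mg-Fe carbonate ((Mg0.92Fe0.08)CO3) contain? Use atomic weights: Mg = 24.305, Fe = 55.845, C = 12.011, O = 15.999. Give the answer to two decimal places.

Formula mass = 0.92×24.305 + 0.08×55.845 + 1×12.011 + 3×15.999 = 86.836 g/mol, of which 47.997 g is O.
So O makes up 47.997/86.836 = 0.5527 of the mass, i.e. 55.27%.

55.27 wt%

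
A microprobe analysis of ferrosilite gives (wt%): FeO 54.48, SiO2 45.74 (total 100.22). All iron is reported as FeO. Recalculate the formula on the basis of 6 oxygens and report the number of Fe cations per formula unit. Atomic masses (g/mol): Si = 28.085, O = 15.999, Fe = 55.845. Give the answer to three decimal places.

54.48 wt% FeO ÷ 71.844 g/mol = 0.75831 mol, giving 0.75831 Fe and 0.75831 O.
45.74 wt% SiO2 ÷ 60.083 g/mol = 0.76128 mol, giving 0.76128 Si and 1.52256 O.
Oxygen sums to 2.28087; scaling by 6/2.28087 = 2.63058 puts the formula on 6 O.
Fe: 0.75831 × 2.63058 = 1.995 atoms per formula unit.

1.995 Fe apfu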